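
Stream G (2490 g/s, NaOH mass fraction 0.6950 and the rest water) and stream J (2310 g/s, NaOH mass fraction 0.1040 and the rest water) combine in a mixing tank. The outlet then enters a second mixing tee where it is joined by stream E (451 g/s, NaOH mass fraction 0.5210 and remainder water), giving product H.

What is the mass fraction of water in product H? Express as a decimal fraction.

Overall, product flow = 5251 g/s.
water in = 2490×0.305 + 2310×0.896 + 451×0.479 = 3045.2 g/s.
water fraction in H = 0.5799.

0.5799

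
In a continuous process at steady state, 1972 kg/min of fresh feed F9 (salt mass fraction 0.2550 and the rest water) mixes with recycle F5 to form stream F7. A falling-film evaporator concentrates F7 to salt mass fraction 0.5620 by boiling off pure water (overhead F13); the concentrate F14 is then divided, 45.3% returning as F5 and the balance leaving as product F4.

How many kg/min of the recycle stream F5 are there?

Overall salt balance (none leaves overhead): salt in fresh feed = salt in product, i.e. 1972×0.255 = (1−0.453)·F14·0.562.
F14 = 502.86/(0.562×0.547) = 1635.8 kg/min.
Recycle F5 = 0.453×1635.8 = 741.01 kg/min.

741 kg/min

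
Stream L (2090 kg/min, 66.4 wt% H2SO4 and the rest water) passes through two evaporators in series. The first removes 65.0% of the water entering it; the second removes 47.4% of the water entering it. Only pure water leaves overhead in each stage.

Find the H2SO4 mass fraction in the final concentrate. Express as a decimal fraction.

water in feed = 2090×0.336 = 702.24 kg/min.
After stage 1: water left = (1−0.650)×702.24 = 245.78; stream total = 1633.5 kg/min.
After stage 2: water left = (1−0.474)×245.78 = 129.28; final concentrate = 1517 kg/min.
H2SO4 fraction = 1387.8/1517 = 0.915.

0.915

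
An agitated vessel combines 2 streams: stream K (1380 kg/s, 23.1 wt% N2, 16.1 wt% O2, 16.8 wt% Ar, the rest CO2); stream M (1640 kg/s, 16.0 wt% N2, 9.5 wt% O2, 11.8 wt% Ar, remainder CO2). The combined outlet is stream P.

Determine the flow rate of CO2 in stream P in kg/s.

CO2 out = CO2 in = 1380×0.440 + 1640×0.627 = 1635.5 kg/s.

1635 kg/s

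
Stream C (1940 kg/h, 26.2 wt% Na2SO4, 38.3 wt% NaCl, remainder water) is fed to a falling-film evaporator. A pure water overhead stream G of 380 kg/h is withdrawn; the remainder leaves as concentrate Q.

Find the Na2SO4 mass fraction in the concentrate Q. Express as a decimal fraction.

0.326

Na2SO4 is not removed: 1940×0.262 = 508.28 kg/h of Na2SO4 enters Q.
Concentrate = 1940 − 380 = 1560 kg/h.
Mass fraction = 508.28/1560 = 0.326.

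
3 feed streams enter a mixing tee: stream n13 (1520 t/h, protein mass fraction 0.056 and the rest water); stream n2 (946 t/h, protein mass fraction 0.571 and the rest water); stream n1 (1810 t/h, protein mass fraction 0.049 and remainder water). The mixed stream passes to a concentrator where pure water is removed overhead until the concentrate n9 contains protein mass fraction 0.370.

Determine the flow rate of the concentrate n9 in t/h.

protein entering = 1520×0.056 + 946×0.571 + 1810×0.049 = 713.98 t/h.
All protein reports to n9, so n9 = 713.98/0.370 = 1929.7 t/h.

1930 t/h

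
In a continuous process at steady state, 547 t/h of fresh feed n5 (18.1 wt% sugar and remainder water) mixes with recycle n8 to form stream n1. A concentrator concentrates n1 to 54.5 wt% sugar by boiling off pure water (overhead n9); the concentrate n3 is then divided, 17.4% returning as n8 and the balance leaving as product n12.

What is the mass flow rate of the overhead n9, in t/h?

Overall sugar balance (none leaves overhead): sugar in fresh feed = sugar in product, i.e. 547×0.181 = (1−0.174)·n3·0.545.
n3 = 99.007/(0.545×0.826) = 219.93 t/h.
Recycle n8 = 0.174×219.93 = 38.268 t/h.
Combined feed n1 = 547 + 38.268 = 585.27 t/h.
Overhead n9 = n1 − n3 = 585.27 − 219.93 = 365.34 t/h.

365.3 t/h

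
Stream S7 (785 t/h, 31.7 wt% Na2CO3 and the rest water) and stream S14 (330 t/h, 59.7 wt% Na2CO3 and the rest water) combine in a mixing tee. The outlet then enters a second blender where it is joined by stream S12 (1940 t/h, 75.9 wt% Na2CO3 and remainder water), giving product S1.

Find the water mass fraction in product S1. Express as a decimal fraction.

0.372

Overall, product flow = 3055 t/h.
water in = 785×0.683 + 330×0.403 + 1940×0.241 = 1136.7 t/h.
water fraction in S1 = 0.372.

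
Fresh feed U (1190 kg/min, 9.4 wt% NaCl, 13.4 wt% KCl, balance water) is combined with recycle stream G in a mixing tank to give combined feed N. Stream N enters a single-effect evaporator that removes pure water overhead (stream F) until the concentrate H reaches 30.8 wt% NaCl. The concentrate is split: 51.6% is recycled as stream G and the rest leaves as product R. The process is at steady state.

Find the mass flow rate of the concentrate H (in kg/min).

750.4 kg/min

Overall NaCl balance (none leaves overhead): NaCl in fresh feed = NaCl in product, i.e. 1190×0.094 = (1−0.516)·H·0.308.
H = 111.86/(0.308×0.484) = 750.38 kg/min.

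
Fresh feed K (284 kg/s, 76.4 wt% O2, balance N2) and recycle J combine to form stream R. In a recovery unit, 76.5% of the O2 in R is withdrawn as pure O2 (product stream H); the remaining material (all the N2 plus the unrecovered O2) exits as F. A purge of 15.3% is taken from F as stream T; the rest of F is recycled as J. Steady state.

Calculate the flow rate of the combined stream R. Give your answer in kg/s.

N2 enters only via K and leaves only via the purge: 284×0.236 = 0.153×(N2 in F), and the recovery unit passes all N2, so N2 in R = N2 in F = 438.07 kg/s.
O2 in R: m_A = 284×0.764 + (1−0.153)·(1−0.765)·m_A, so m_A = 216.98/0.8010 = 270.9 kg/s.
R = 270.9 + 438.07 = 708.96 kg/s.

709 kg/s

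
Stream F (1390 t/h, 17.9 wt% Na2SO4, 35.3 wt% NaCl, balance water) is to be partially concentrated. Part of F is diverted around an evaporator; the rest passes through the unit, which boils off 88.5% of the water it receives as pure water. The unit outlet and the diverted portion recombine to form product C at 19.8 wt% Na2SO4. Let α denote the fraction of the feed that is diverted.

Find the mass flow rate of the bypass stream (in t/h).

All 1390×0.179 = 248.81 t/h of Na2SO4 reaches C, so C = 248.81/0.198 = 1256.6 t/h and vapour = 133.38 t/h.
The evaporator receives (1−α)·1390 of feed at 0.468 water and removes 0.885 of that water:
0.885×0.468×(1−α)×1390 = 133.38
(1−α) = 133.38/575.71 = 0.2317;  α = 0.7683.
Bypass flow = 0.7683×1390 = 1068 t/h.

1068 t/h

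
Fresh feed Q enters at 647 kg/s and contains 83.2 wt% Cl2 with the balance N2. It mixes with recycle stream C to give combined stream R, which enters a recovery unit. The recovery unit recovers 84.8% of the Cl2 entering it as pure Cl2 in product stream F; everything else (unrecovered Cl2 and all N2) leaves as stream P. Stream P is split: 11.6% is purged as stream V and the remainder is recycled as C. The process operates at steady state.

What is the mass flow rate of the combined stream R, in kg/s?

1559 kg/s

N2 enters only via Q and leaves only via the purge: 647×0.168 = 0.116×(N2 in P), and the recovery unit passes all N2, so N2 in R = N2 in P = 937.03 kg/s.
Cl2 in R: m_A = 647×0.832 + (1−0.116)·(1−0.848)·m_A, so m_A = 538.3/0.8656 = 621.86 kg/s.
R = 621.86 + 937.03 = 1558.9 kg/s.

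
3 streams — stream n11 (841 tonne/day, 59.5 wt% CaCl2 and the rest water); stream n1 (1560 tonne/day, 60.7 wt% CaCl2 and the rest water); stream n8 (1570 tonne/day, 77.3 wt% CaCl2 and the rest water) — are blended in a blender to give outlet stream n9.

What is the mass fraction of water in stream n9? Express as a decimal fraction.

Total flow out = 841 + 1560 + 1570 = 3971 tonne/day.
water in = 841×0.405 + 1560×0.393 + 1570×0.227 = 1310.1 tonne/day.
water mass fraction in n9 = 1310.1/3971 = 0.330.

0.330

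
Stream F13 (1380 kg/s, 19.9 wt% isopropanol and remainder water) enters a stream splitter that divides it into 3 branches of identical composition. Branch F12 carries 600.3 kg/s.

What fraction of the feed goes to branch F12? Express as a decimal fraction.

0.435

Fraction to F12 = 600.3/1380 = 0.4350.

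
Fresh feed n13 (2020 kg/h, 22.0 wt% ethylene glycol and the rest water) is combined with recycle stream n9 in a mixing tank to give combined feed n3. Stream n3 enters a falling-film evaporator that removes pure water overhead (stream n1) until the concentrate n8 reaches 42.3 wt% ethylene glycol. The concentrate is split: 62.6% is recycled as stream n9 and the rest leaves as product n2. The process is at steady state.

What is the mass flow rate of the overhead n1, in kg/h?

969.4 kg/h

Overall ethylene glycol balance (none leaves overhead): ethylene glycol in fresh feed = ethylene glycol in product, i.e. 2020×0.220 = (1−0.626)·n8·0.423.
n8 = 444.4/(0.423×0.374) = 2809.1 kg/h.
Recycle n9 = 0.626×2809.1 = 1758.5 kg/h.
Combined feed n3 = 2020 + 1758.5 = 3778.5 kg/h.
Overhead n1 = n3 − n8 = 3778.5 − 2809.1 = 969.41 kg/h.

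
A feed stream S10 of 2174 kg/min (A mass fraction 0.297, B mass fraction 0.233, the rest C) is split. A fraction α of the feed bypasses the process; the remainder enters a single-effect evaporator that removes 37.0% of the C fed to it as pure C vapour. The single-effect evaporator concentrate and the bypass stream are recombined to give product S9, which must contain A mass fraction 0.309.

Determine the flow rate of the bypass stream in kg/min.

1689 kg/min

All 2174×0.297 = 645.68 kg/min of A reaches S9, so S9 = 645.68/0.309 = 2089.6 kg/min and vapour = 84.427 kg/min.
The evaporator receives (1−α)·2174 of feed at 0.470 C and removes 0.370 of that C:
0.370×0.470×(1−α)×2174 = 84.427
(1−α) = 84.427/378.06 = 0.2233;  α = 0.7767.
Bypass flow = 0.7767×2174 = 1688.5 kg/min.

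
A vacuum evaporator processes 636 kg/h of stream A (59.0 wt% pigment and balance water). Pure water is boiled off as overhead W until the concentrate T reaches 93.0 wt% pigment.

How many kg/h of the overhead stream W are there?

232.5 kg/h

pigment is conserved: 636×0.590 = 375.24 kg/h all reports to the concentrate.
Concentrate = 375.24/(target fraction) = 403.48 kg/h.
Overhead = 636 − 403.48 = 232.52 kg/h.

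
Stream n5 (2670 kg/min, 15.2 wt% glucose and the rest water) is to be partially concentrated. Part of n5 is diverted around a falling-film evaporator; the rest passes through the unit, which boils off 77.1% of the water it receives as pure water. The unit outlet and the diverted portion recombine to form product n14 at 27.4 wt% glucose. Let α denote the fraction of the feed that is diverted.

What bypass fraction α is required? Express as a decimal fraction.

All 2670×0.152 = 405.84 kg/min of glucose reaches n14, so n14 = 405.84/0.274 = 1481.2 kg/min and vapour = 1188.8 kg/min.
The evaporator receives (1−α)·2670 of feed at 0.848 water and removes 0.771 of that water:
0.771×0.848×(1−α)×2670 = 1188.8
(1−α) = 1188.8/1745.7 = 0.6810;  α = 0.3190.

0.319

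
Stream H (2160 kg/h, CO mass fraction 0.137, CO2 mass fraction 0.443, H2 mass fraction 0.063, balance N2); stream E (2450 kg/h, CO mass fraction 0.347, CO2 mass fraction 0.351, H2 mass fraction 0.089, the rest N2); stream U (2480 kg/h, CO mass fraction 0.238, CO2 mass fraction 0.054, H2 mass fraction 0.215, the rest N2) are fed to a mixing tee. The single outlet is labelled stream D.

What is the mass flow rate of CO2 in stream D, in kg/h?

CO2 out = CO2 in = 2160×0.443 + 2450×0.351 + 2480×0.054 = 1950.8 kg/h.

1951 kg/h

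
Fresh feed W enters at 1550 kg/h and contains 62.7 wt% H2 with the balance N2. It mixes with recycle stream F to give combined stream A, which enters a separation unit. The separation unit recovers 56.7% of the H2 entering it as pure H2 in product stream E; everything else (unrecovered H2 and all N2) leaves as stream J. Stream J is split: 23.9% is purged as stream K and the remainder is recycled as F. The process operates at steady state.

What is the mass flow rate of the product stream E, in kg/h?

H2 in A: m_A = 1550×0.627 + (1−0.239)·(1−0.567)·m_A, so m_A = 971.85/0.6705 = 1449.5 kg/h.
Product E = 0.567×1449.5 = 821.85 kg/h.

821.8 kg/h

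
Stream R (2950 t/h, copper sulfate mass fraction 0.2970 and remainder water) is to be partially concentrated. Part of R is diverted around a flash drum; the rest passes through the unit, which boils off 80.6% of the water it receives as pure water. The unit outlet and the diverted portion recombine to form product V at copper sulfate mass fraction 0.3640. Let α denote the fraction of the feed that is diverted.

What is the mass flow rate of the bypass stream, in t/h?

All 2950×0.297 = 876.15 t/h of copper sulfate reaches V, so V = 876.15/0.364 = 2407 t/h and vapour = 542.99 t/h.
The evaporator receives (1−α)·2950 of feed at 0.703 water and removes 0.806 of that water:
0.806×0.703×(1−α)×2950 = 542.99
(1−α) = 542.99/1671.5 = 0.3249;  α = 0.6751.
Bypass flow = 0.6751×2950 = 1991.7 t/h.

1992 t/h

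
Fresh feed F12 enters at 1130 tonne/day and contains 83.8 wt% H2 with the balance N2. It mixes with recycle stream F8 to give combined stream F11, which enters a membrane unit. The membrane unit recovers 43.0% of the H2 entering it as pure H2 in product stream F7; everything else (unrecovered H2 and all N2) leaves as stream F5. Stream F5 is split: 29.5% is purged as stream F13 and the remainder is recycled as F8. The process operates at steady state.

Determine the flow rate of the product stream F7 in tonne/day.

H2 in F11: m_A = 1130×0.838 + (1−0.295)·(1−0.430)·m_A, so m_A = 946.94/0.5981 = 1583.1 tonne/day.
Product F7 = 0.430×1583.1 = 680.74 tonne/day.

680.7 tonne/day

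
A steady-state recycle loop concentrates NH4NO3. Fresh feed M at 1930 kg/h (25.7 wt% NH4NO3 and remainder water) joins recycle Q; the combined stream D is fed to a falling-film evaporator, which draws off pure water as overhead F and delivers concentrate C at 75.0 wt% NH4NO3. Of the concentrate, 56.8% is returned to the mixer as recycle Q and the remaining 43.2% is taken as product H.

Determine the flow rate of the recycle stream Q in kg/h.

Overall NH4NO3 balance (none leaves overhead): NH4NO3 in fresh feed = NH4NO3 in product, i.e. 1930×0.257 = (1−0.568)·C·0.750.
C = 496.01/(0.750×0.432) = 1530.9 kg/h.
Recycle Q = 0.568×1530.9 = 869.55 kg/h.

869.5 kg/h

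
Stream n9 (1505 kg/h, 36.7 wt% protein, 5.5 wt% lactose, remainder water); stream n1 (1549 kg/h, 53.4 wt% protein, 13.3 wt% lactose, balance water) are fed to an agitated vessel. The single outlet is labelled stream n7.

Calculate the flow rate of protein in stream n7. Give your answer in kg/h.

protein out = protein in = 1505×0.367 + 1549×0.534 = 1379.5 kg/h.

1380 kg/h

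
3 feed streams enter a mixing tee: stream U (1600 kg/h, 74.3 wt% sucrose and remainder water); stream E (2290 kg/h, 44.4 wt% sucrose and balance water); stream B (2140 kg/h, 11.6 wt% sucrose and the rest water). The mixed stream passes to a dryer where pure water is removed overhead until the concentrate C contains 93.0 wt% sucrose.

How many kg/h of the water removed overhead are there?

sucrose entering = 1600×0.743 + 2290×0.444 + 2140×0.116 = 2453.8 kg/h.
All sucrose reports to C, so C = 2453.8/0.930 = 2638.5 kg/h.
Total feed = 6030 kg/h; overhead = 6030 − 2638.5 = 3391.5 kg/h.

3392 kg/h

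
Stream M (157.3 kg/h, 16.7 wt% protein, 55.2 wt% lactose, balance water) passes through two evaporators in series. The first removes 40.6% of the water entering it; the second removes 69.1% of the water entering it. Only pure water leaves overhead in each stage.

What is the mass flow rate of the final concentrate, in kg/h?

water in feed = 157.3×0.281 = 44.201 kg/h.
After stage 1: water left = (1−0.406)×44.201 = 26.256; stream total = 139.35 kg/h.
After stage 2: water left = (1−0.691)×26.256 = 8.113; final concentrate = 121.21 kg/h.

121.2 kg/h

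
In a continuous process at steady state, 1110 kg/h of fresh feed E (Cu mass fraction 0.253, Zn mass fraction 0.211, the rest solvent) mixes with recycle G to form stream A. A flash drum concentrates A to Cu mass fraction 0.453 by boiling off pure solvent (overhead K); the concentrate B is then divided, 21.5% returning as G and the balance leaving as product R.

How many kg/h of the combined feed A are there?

Overall Cu balance (none leaves overhead): Cu in fresh feed = Cu in product, i.e. 1110×0.253 = (1−0.215)·B·0.453.
B = 280.83/(0.453×0.785) = 789.72 kg/h.
Recycle G = 0.215×789.72 = 169.79 kg/h.
Combined feed A = 1110 + 169.79 = 1279.8 kg/h.

1280 kg/h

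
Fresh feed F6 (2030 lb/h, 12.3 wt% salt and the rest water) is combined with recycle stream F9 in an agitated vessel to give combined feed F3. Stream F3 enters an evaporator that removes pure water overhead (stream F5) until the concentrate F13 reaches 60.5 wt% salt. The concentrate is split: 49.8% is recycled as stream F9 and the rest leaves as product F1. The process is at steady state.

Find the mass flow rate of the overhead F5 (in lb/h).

1617 lb/h

Overall salt balance (none leaves overhead): salt in fresh feed = salt in product, i.e. 2030×0.123 = (1−0.498)·F13·0.605.
F13 = 249.69/(0.605×0.502) = 822.13 lb/h.
Recycle F9 = 0.498×822.13 = 409.42 lb/h.
Combined feed F3 = 2030 + 409.42 = 2439.4 lb/h.
Overhead F5 = F3 − F13 = 2439.4 − 822.13 = 1617.3 lb/h.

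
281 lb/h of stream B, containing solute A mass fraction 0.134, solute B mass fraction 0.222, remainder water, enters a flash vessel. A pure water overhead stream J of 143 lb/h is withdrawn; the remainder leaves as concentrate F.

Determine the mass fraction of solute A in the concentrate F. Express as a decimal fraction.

solute A is not removed: 281×0.134 = 37.654 lb/h of solute A enters F.
Concentrate = 281 − 143 = 138 lb/h.
Mass fraction = 37.654/138 = 0.273.

0.273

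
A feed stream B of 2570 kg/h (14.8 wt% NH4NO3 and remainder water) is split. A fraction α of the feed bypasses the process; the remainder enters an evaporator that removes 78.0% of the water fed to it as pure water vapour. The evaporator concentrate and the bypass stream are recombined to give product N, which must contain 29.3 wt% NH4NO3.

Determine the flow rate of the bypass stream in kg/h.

656.2 kg/h

All 2570×0.148 = 380.36 kg/h of NH4NO3 reaches N, so N = 380.36/0.293 = 1298.2 kg/h and vapour = 1271.8 kg/h.
The evaporator receives (1−α)·2570 of feed at 0.852 water and removes 0.780 of that water:
0.780×0.852×(1−α)×2570 = 1271.8
(1−α) = 1271.8/1707.9 = 0.7447;  α = 0.2553.
Bypass flow = 0.2553×2570 = 656.19 kg/h.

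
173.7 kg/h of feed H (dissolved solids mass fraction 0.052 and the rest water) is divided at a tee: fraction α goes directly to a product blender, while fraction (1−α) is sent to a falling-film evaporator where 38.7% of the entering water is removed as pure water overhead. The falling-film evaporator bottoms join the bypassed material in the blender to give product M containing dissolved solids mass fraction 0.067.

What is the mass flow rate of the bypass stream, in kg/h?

67.7 kg/h

All 173.7×0.052 = 9.0324 kg/h of dissolved solids reaches M, so M = 9.0324/0.067 = 134.81 kg/h and vapour = 38.888 kg/h.
The evaporator receives (1−α)·173.7 of feed at 0.948 water and removes 0.387 of that water:
0.387×0.948×(1−α)×173.7 = 38.888
(1−α) = 38.888/63.726 = 0.6102;  α = 0.3898.
Bypass flow = 0.3898×173.7 = 67.702 kg/h.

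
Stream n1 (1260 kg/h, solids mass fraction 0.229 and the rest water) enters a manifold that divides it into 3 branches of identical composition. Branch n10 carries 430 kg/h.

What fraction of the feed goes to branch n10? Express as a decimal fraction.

Fraction to n10 = 430/1260 = 0.3413.

0.341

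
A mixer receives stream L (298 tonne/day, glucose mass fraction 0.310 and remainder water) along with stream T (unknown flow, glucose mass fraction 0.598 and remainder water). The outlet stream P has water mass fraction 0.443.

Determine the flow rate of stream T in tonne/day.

Let T be the unknown flow. Total out = 298 + T.
water balance: 205.62 + 0.402·T = 0.443·(298 + T)
(0.402 − 0.443)·T = 0.443×298 − 205.62 = -73.606
T = -73.606 / -0.041 = 1795.3 tonne/day

1795 tonne/day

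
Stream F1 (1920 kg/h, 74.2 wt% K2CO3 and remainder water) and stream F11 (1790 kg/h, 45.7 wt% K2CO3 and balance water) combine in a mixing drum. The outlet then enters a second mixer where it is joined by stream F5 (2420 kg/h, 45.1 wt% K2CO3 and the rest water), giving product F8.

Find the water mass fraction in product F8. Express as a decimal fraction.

Overall, product flow = 6130 kg/h.
water in = 1920×0.258 + 1790×0.543 + 2420×0.549 = 2795.9 kg/h.
water fraction in F8 = 0.4561.

0.4561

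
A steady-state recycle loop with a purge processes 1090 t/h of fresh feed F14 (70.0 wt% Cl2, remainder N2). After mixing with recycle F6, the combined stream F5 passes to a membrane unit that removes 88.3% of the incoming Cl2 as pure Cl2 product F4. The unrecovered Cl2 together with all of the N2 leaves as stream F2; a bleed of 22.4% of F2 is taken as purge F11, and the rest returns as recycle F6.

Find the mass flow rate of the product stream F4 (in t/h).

Cl2 in F5: m_A = 1090×0.700 + (1−0.224)·(1−0.883)·m_A, so m_A = 763/0.9092 = 839.19 t/h.
Product F4 = 0.883×839.19 = 741.01 t/h.

741 t/h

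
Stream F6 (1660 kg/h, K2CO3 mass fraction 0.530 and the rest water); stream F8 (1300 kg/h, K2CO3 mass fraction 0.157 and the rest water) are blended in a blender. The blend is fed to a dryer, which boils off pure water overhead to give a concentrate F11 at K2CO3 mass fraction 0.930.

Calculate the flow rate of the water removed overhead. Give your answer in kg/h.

1795 kg/h

K2CO3 entering = 1660×0.530 + 1300×0.157 = 1083.9 kg/h.
All K2CO3 reports to F11, so F11 = 1083.9/0.930 = 1165.5 kg/h.
Total feed = 2960 kg/h; overhead = 2960 − 1165.5 = 1794.5 kg/h.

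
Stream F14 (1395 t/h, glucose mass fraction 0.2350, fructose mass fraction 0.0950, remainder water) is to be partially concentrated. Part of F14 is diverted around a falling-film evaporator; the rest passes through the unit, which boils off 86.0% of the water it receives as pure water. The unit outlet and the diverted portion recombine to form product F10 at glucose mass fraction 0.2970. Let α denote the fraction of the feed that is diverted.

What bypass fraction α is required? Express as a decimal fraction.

All 1395×0.235 = 327.82 t/h of glucose reaches F10, so F10 = 327.82/0.297 = 1103.8 t/h and vapour = 291.21 t/h.
The evaporator receives (1−α)·1395 of feed at 0.670 water and removes 0.860 of that water:
0.860×0.670×(1−α)×1395 = 291.21
(1−α) = 291.21/803.8 = 0.3623;  α = 0.6377.

0.638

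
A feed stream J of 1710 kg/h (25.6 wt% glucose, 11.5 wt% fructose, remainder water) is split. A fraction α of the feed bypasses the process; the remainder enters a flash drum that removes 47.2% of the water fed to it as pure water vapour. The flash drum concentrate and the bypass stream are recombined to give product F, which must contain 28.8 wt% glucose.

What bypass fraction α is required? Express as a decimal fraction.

0.626

All 1710×0.256 = 437.76 kg/h of glucose reaches F, so F = 437.76/0.288 = 1520 kg/h and vapour = 190 kg/h.
The evaporator receives (1−α)·1710 of feed at 0.629 water and removes 0.472 of that water:
0.472×0.629×(1−α)×1710 = 190
(1−α) = 190/507.68 = 0.3743;  α = 0.6257.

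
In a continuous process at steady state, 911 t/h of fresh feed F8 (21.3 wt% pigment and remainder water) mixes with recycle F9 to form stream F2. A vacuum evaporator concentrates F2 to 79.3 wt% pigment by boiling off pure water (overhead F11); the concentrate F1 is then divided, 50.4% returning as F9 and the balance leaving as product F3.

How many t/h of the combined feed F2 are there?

Overall pigment balance (none leaves overhead): pigment in fresh feed = pigment in product, i.e. 911×0.213 = (1−0.504)·F1·0.793.
F1 = 194.04/(0.793×0.496) = 493.34 t/h.
Recycle F9 = 0.504×493.34 = 248.64 t/h.
Combined feed F2 = 911 + 248.64 = 1159.6 t/h.

1160 t/h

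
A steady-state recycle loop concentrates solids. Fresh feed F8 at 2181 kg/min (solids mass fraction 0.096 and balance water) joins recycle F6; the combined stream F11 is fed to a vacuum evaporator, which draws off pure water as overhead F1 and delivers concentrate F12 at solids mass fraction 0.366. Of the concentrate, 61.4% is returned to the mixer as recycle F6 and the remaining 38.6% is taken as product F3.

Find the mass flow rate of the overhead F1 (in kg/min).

1609 kg/min

Overall solids balance (none leaves overhead): solids in fresh feed = solids in product, i.e. 2181×0.096 = (1−0.614)·F12·0.366.
F12 = 209.38/(0.366×0.386) = 1482 kg/min.
Recycle F6 = 0.614×1482 = 909.97 kg/min.
Combined feed F11 = 2181 + 909.97 = 3091 kg/min.
Overhead F1 = F11 − F12 = 3091 − 1482 = 1608.9 kg/min.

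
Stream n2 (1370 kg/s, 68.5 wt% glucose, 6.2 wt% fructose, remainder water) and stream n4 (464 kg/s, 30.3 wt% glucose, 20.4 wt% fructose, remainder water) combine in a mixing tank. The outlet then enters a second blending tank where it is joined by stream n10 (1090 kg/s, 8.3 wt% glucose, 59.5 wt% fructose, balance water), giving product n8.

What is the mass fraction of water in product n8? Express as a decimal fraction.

Overall, product flow = 2924 kg/s.
water in = 1370×0.253 + 464×0.493 + 1090×0.322 = 926.34 kg/s.
water fraction in n8 = 0.317.

0.317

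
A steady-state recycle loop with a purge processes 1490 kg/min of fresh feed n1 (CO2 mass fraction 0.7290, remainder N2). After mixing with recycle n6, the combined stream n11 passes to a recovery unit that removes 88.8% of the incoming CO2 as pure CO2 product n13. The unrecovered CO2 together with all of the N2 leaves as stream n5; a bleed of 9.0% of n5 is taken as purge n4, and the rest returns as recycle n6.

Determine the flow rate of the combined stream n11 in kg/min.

5696 kg/min

N2 enters only via n1 and leaves only via the purge: 1490×0.271 = 0.090×(N2 in n5), and the recovery unit passes all N2, so N2 in n11 = N2 in n5 = 4486.6 kg/min.
CO2 in n11: m_A = 1490×0.729 + (1−0.090)·(1−0.888)·m_A, so m_A = 1086.2/0.8981 = 1209.5 kg/min.
n11 = 1209.5 + 4486.6 = 5696 kg/min.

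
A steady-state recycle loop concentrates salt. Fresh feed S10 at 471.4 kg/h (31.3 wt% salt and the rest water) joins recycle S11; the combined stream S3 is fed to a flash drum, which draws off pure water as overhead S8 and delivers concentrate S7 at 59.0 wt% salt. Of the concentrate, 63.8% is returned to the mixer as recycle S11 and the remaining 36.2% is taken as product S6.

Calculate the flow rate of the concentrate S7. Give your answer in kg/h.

690.8 kg/h

Overall salt balance (none leaves overhead): salt in fresh feed = salt in product, i.e. 471.4×0.313 = (1−0.638)·S7·0.590.
S7 = 147.55/(0.590×0.362) = 690.83 kg/h.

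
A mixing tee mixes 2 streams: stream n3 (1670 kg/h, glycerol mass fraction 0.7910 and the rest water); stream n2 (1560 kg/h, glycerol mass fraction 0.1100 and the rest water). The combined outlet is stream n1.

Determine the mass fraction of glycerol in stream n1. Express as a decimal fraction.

Total flow out = 1670 + 1560 = 3230 kg/h.
glycerol in = 1670×0.791 + 1560×0.110 = 1492.6 kg/h.
glycerol mass fraction in n1 = 1492.6/3230 = 0.4621.

0.4621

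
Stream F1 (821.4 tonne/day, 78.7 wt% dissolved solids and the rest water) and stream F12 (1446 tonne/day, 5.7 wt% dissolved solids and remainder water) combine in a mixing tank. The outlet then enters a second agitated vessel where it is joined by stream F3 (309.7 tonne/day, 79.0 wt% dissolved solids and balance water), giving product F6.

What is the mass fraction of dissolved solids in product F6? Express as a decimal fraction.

Overall, product flow = 2577.1 tonne/day.
dissolved solids in = 821.4×0.787 + 1446×0.057 + 309.7×0.790 = 973.53 tonne/day.
dissolved solids fraction in F6 = 0.378.

0.378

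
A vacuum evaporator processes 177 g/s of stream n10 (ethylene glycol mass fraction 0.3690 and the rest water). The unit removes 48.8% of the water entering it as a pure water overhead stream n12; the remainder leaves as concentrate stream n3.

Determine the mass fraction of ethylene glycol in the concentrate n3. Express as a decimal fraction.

ethylene glycol is not removed: 177×0.369 = 65.313 g/s of ethylene glycol enters n3.
water entering = 177×0.631 = 111.69 g/s; overhead removed = 0.488×111.69 = 54.503 g/s.
Concentrate = 177 − 54.503 = 122.5 g/s.
Mass fraction = 65.313/122.5 = 0.5332.

0.5332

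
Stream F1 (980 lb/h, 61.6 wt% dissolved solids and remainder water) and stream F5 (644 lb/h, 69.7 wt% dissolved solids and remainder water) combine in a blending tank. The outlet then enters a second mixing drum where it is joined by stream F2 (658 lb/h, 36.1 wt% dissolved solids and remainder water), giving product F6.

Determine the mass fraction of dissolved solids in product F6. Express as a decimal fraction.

Overall, product flow = 2282 lb/h.
dissolved solids in = 980×0.616 + 644×0.697 + 658×0.361 = 1290.1 lb/h.
dissolved solids fraction in F6 = 0.5653.

0.5653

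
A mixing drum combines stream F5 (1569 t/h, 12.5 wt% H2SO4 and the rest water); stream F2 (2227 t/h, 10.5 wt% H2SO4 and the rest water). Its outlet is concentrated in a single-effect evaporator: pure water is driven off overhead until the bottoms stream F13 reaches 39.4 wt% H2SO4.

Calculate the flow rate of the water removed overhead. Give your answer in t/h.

H2SO4 entering = 1569×0.125 + 2227×0.105 = 429.96 t/h.
All H2SO4 reports to F13, so F13 = 429.96/0.394 = 1091.3 t/h.
Total feed = 3796 t/h; overhead = 3796 − 1091.3 = 2704.7 t/h.

2705 t/h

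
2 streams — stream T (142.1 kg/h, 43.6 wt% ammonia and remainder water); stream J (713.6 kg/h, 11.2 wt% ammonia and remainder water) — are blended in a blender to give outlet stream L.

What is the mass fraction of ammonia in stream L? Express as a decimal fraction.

0.166

Total flow out = 142.1 + 713.6 = 855.7 kg/h.
ammonia in = 142.1×0.436 + 713.6×0.112 = 141.88 kg/h.
ammonia mass fraction in L = 141.88/855.7 = 0.166.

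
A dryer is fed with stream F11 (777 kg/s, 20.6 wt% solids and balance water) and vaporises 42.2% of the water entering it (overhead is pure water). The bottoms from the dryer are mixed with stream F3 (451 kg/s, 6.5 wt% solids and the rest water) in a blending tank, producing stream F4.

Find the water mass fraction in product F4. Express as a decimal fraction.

Vapour removed = 0.422×0.794×777 = 260.35 kg/s; concentrate = 516.65 kg/s.
water reaching the mixer = 356.59 (from concentrate) + 451×0.935 = 778.28 kg/s.
Product flow = 516.65 + 451 = 967.65 kg/s; water fraction = 0.804.

0.804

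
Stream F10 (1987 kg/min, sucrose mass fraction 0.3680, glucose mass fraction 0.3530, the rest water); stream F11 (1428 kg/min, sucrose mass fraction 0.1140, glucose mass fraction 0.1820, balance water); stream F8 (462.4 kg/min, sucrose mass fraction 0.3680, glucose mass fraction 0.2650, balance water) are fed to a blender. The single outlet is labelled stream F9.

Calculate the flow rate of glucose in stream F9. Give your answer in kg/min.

glucose out = glucose in = 1987×0.353 + 1428×0.182 + 462.4×0.265 = 1083.8 kg/min.

1084 kg/min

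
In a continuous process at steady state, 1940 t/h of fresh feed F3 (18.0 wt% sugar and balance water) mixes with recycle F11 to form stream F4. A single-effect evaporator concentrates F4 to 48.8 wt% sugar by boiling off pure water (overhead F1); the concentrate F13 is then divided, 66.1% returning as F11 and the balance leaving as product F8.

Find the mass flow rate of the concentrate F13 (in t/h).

2111 t/h

Overall sugar balance (none leaves overhead): sugar in fresh feed = sugar in product, i.e. 1940×0.180 = (1−0.661)·F13·0.488.
F13 = 349.2/(0.488×0.339) = 2110.8 t/h.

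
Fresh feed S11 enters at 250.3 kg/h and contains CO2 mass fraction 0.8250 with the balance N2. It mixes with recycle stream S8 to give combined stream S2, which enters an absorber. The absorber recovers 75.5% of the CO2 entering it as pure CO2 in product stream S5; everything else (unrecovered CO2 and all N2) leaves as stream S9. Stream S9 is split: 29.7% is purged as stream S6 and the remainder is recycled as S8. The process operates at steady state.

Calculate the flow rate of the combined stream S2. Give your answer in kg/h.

396.9 kg/h

N2 enters only via S11 and leaves only via the purge: 250.3×0.175 = 0.297×(N2 in S9), and the absorber passes all N2, so N2 in S2 = N2 in S9 = 147.48 kg/h.
CO2 in S2: m_A = 250.3×0.825 + (1−0.297)·(1−0.755)·m_A, so m_A = 206.5/0.8278 = 249.46 kg/h.
S2 = 249.46 + 147.48 = 396.95 kg/h.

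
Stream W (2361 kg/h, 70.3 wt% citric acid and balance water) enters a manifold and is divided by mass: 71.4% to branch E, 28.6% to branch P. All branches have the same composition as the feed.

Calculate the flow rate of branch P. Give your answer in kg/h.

675.2 kg/h

Branch P flow = 0.286×2361 = 675.25 kg/h.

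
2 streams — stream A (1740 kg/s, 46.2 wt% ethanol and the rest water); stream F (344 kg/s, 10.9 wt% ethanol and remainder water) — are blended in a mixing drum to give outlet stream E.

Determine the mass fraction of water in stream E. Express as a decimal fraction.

Total flow out = 1740 + 344 = 2084 kg/s.
water in = 1740×0.538 + 344×0.891 = 1242.6 kg/s.
water mass fraction in E = 1242.6/2084 = 0.596.

0.596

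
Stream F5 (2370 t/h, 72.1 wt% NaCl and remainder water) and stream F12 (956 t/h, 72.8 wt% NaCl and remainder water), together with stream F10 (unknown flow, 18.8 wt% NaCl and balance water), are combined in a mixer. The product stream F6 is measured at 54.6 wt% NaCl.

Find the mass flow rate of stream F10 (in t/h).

1645 t/h

Let F10 be the unknown flow. Total out = 3326 + F10.
NaCl balance: 2404.7 + 0.188·F10 = 0.546·(3326 + F10)
(0.188 − 0.546)·F10 = 0.546×3326 − 2404.7 = -588.74
F10 = -588.74 / -0.358 = 1644.5 t/h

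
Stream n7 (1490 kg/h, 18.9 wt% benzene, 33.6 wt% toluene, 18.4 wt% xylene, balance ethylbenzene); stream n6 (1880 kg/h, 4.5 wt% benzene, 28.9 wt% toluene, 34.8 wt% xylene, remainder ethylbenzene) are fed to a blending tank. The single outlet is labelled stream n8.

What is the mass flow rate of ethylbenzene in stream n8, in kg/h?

ethylbenzene out = ethylbenzene in = 1490×0.291 + 1880×0.318 = 1031.4 kg/h.

1031 kg/h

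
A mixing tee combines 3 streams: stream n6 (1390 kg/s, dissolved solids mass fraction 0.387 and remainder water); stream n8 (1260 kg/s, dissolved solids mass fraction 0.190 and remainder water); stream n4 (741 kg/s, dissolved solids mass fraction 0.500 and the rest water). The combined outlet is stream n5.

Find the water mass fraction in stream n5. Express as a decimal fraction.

0.662

Total flow out = 1390 + 1260 + 741 = 3391 kg/s.
water in = 1390×0.613 + 1260×0.810 + 741×0.500 = 2243.2 kg/s.
water mass fraction in n5 = 2243.2/3391 = 0.662.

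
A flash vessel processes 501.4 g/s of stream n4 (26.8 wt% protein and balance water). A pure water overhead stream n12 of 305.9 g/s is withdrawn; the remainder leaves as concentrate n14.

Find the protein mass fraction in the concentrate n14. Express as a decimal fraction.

0.687

protein is not removed: 501.4×0.268 = 134.38 g/s of protein enters n14.
Concentrate = 501.4 − 305.9 = 195.5 g/s.
Mass fraction = 134.38/195.5 = 0.687.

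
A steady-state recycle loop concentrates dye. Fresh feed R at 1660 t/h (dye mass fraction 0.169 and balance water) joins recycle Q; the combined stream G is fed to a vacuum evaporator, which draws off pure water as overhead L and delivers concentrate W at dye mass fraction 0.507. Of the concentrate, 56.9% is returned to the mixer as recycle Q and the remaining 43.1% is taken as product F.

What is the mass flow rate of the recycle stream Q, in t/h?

730.5 t/h

Overall dye balance (none leaves overhead): dye in fresh feed = dye in product, i.e. 1660×0.169 = (1−0.569)·W·0.507.
W = 280.54/(0.507×0.431) = 1283.8 t/h.
Recycle Q = 0.569×1283.8 = 730.5 t/h.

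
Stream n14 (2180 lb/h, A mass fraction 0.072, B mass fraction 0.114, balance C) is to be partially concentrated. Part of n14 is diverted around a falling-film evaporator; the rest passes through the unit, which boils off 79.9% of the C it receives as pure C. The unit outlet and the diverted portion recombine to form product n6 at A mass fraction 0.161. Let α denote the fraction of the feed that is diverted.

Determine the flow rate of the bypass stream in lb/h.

All 2180×0.072 = 156.96 lb/h of A reaches n6, so n6 = 156.96/0.161 = 974.91 lb/h and vapour = 1205.1 lb/h.
The evaporator receives (1−α)·2180 of feed at 0.814 C and removes 0.799 of that C:
0.799×0.814×(1−α)×2180 = 1205.1
(1−α) = 1205.1/1417.8 = 0.8499;  α = 0.1501.
Bypass flow = 0.1501×2180 = 327.11 lb/h.

327.1 lb/h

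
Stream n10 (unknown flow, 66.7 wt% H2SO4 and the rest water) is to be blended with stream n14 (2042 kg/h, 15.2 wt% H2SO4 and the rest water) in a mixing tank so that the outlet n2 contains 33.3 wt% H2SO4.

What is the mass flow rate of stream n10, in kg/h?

1107 kg/h

Let n10 be the unknown flow. Total out = 2042 + n10.
H2SO4 balance: 310.38 + 0.667·n10 = 0.333·(2042 + n10)
(0.667 − 0.333)·n10 = 0.333×2042 − 310.38 = 369.6
n10 = 369.6 / 0.334 = 1106.6 kg/h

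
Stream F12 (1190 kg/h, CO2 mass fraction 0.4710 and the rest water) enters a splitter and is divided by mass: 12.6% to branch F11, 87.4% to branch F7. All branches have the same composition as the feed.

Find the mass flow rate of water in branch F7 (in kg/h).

550.2 kg/h

Branch F7 total = 0.874×1190 = 1040.1 kg/h.
water in F7 = 0.529×1040.1 = 550.19 kg/h.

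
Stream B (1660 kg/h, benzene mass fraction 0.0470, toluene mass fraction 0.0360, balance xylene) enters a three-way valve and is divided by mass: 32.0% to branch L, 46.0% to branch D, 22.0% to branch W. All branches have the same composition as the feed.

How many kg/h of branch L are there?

531.2 kg/h

Branch L flow = 0.320×1660 = 531.2 kg/h.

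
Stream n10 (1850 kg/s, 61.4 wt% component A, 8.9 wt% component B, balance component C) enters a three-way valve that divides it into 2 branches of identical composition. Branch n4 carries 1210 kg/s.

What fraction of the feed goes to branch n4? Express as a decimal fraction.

Fraction to n4 = 1210/1850 = 0.6541.

0.654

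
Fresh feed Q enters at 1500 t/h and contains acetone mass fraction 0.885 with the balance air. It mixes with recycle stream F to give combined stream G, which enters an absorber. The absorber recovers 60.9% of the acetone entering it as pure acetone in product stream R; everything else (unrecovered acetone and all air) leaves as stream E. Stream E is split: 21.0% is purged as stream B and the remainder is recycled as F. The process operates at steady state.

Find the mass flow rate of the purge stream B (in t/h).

330.2 t/h

air enters only via Q and leaves only via the purge: 1500×0.115 = 0.210×(air in E), and the absorber passes all air, so air in G = air in E = 821.43 t/h.
acetone in G: m_A = 1500×0.885 + (1−0.210)·(1−0.609)·m_A, so m_A = 1327.5/0.6911 = 1920.8 t/h.
E = (1−0.609)×1920.8 + 821.43 = 1572.5 t/h.
Purge B = 0.210×1572.5 = 330.22 t/h.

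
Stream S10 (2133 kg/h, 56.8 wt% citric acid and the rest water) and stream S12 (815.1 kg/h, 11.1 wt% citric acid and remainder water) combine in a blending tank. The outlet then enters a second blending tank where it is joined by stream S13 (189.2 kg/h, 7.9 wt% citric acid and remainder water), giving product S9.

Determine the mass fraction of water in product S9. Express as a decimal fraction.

Overall, product flow = 3137.3 kg/h.
water in = 2133×0.432 + 815.1×0.889 + 189.2×0.921 = 1820.3 kg/h.
water fraction in S9 = 0.580.

0.580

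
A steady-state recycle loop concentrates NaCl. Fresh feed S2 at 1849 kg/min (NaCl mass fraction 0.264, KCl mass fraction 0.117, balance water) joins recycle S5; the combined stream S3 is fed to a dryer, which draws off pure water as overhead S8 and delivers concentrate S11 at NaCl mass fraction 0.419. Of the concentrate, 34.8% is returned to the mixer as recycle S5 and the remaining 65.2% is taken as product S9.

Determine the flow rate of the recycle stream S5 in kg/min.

621.8 kg/min

Overall NaCl balance (none leaves overhead): NaCl in fresh feed = NaCl in product, i.e. 1849×0.264 = (1−0.348)·S11·0.419.
S11 = 488.14/(0.419×0.652) = 1786.8 kg/min.
Recycle S5 = 0.348×1786.8 = 621.81 kg/min.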